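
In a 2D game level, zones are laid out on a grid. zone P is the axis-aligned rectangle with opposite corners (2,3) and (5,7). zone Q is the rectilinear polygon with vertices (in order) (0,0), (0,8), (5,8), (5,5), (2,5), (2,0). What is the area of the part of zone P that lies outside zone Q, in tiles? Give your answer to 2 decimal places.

6.00

|zone P| = 12, |zone P∩zone Q| = 6.
|zone P ∖ zone Q| = |zone P| − |zone P∩zone Q| = 12 − 6 = 6.00.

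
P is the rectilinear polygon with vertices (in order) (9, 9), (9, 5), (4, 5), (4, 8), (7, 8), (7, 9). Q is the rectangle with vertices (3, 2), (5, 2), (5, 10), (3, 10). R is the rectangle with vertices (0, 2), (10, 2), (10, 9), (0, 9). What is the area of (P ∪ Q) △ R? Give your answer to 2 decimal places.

44.00

|P ∪ Q| = 30.
|(P ∪ Q) ∩ R| = 28.
|(P ∪ Q) △ R| = 30 + 70 − 56 = 44.00.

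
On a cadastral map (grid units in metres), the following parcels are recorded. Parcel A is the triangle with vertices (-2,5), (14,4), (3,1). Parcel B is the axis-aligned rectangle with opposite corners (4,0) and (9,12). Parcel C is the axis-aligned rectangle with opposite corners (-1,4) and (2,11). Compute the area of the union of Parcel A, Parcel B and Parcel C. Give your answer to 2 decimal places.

By inclusion–exclusion:
Individual areas: |Parcel A| = 29.5, |Parcel B| = 60, |Parcel C| = 21.
|Parcel A∩Parcel B| = 12.571.
|Parcel A∩Parcel C| = 2.5063.
|Parcel B∩Parcel C| = 0 (no overlap).
|Parcel A∩Parcel B∩Parcel C| = 0.
|Parcel A ∪ Parcel B ∪ Parcel C| = 110.5 − 15.0773 + 0 = 95.42.

95.42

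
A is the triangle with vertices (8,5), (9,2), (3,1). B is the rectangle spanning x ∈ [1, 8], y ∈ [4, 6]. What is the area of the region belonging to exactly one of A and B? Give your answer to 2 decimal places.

22.25

|A| = 9.5, |B| = 14, |A∩B| = 0.625.
|A △ B| = |A| + |B| − 2·|A∩B| = 9.5 + 14 − 1.25 = 22.25.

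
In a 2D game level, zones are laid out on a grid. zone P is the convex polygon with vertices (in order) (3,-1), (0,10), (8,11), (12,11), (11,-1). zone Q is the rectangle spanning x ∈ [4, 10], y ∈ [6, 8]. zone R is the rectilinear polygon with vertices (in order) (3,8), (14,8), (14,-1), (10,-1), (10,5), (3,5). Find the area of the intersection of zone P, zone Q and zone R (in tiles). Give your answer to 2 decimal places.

The intersection is the polygon with vertices (4,8), (10,8), (10,6), (4,6).
By the shoelace formula its area is 12.00.

12.00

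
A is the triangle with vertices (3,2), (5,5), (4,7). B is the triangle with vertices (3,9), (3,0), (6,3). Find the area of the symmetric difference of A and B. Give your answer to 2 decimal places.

10.00

|A| = 3.5, |B| = 13.5, |A∩B| = 3.5.
|A △ B| = |A| + |B| − 2·|A∩B| = 3.5 + 13.5 − 7 = 10.00.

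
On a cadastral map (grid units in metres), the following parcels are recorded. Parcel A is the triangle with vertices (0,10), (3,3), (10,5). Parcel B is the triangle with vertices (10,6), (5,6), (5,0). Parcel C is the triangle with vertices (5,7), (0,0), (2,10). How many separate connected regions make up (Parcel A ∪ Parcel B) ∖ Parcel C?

(Parcel A ∪ Parcel B) ∖ Parcel C splits into 2 disjoint pieces (area 22.5742, area 2.2727).

2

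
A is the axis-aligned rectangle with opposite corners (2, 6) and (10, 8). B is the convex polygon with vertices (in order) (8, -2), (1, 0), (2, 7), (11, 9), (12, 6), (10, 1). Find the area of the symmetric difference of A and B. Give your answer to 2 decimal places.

|A| = 16, |B| = 84, |A∩B| = 13.75.
|A △ B| = |A| + |B| − 2·|A∩B| = 16 + 84 − 27.5 = 72.50.

72.50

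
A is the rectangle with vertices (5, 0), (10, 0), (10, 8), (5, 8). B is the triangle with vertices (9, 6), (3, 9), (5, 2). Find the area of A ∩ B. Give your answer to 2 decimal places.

The intersection is the polygon with vertices (5,8), (9,6), (5,2).
By the shoelace formula its area is 12.00.

12.00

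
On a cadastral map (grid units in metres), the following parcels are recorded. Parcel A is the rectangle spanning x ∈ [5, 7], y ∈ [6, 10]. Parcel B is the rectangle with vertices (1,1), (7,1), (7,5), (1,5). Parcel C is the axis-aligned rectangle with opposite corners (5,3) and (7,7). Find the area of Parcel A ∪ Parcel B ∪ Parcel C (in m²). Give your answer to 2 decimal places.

34.00

By inclusion–exclusion:
Individual areas: |Parcel A| = 8, |Parcel B| = 24, |Parcel C| = 8.
|Parcel A∩Parcel B| = 0 (no overlap).
|Parcel A∩Parcel C|: x∈[5,7], y∈[6,7] → 2·1 = 2.
|Parcel B∩Parcel C|: x∈[5,7], y∈[3,5] → 2·2 = 4.
|Parcel A∩Parcel B∩Parcel C| = 0.
|Parcel A ∪ Parcel B ∪ Parcel C| = 40 − 6 + 0 = 34.00.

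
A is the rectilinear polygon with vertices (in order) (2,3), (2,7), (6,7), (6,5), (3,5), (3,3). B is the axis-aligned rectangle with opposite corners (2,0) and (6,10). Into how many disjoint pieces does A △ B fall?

2

A △ B splits into 2 disjoint pieces (area 12, area 18).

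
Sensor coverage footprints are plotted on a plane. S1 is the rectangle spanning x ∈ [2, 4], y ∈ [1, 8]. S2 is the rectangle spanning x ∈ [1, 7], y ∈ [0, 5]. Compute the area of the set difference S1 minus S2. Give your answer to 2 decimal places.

6.00

|S1∩S2|: x∈[2,4], y∈[1,5] → 2·4 = 8.
|S1| = 14.
|S1 ∖ S2| = |S1| − |S1∩S2| = 14 − 8 = 6.00.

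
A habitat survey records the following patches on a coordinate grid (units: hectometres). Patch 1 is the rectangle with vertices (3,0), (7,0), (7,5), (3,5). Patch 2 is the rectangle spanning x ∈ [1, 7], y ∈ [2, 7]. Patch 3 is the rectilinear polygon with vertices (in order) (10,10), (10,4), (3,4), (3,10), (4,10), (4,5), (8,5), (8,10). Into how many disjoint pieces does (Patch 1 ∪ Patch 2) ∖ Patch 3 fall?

2

(Patch 1 ∪ Patch 2) ∖ Patch 3 splits into 2 disjoint pieces (area 26, area 6).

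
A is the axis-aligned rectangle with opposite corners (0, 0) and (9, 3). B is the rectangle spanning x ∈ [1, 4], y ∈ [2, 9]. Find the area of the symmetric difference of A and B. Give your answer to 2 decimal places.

|A∩B|: x∈[1,4], y∈[2,3] → 3·1 = 3.
|A △ B| = |A| + |B| − 2·|A∩B| = 27 + 21 − 6 = 42.00.

42.00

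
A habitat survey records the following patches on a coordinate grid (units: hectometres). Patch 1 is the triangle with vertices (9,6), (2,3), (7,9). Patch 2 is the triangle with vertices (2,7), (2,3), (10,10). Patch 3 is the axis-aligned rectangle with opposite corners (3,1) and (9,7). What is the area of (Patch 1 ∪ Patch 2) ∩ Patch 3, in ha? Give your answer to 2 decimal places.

The region (Patch 1 ∪ Patch 2) ∩ Patch 3 is the polygon with vertices (9,6), (3,3.429), (3,7), (8.333,7).
By the shoelace formula its area is 13.38.

13.38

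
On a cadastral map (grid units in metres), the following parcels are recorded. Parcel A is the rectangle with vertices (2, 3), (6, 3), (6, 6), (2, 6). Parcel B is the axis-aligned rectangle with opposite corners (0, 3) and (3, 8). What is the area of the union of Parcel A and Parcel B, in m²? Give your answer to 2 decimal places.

24.00

By inclusion–exclusion:
Individual areas: |Parcel A| = 12, |Parcel B| = 15.
|Parcel A∩Parcel B|: x∈[2,3], y∈[3,6] → 1·3 = 3.
|Parcel A ∪ Parcel B| = 27 − 3 = 24.00.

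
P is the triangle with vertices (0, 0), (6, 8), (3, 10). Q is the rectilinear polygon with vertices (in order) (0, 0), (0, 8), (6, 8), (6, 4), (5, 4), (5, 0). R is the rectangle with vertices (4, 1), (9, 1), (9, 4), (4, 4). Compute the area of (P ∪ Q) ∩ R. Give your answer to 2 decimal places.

|P ∪ Q| = 47.6.
|(P ∪ Q) ∩ R| = 3.00.

3.00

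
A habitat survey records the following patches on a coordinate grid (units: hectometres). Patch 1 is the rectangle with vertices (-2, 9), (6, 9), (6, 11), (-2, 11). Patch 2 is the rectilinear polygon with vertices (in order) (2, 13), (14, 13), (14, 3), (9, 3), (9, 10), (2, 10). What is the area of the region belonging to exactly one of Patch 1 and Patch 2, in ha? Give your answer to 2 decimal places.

|Patch 1| = 16, |Patch 2| = 71, |Patch 1∩Patch 2| = 4.
|Patch 1 △ Patch 2| = |Patch 1| + |Patch 2| − 2·|Patch 1∩Patch 2| = 16 + 71 − 8 = 79.00.

79.00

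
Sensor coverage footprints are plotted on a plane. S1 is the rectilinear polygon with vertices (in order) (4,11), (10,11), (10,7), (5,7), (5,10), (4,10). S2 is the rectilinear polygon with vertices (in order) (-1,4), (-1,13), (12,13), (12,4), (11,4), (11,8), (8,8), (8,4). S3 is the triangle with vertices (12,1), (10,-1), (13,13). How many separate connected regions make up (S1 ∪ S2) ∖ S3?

1

(S1 ∪ S2) ∖ S3 is a single connected region.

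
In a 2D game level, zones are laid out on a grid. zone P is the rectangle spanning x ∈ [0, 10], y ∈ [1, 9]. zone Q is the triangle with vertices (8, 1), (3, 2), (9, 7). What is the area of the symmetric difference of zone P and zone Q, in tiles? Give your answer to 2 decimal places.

64.50

|zone P| = 80, |zone Q| = 15.5, |zone P∩zone Q| = 15.5.
|zone P △ zone Q| = |zone P| + |zone Q| − 2·|zone P∩zone Q| = 80 + 15.5 − 31 = 64.50.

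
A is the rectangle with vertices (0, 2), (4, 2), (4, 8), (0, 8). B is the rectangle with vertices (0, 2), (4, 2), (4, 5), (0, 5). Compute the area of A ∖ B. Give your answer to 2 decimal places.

12.00

|A∩B|: x∈[0,4], y∈[2,5] → 4·3 = 12.
|A| = 24.
|A ∖ B| = |A| − |A∩B| = 24 − 12 = 12.00.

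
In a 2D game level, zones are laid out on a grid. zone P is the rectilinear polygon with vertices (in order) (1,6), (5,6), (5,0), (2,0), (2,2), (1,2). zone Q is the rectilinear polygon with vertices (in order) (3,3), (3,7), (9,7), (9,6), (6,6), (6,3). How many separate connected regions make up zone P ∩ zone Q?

1

zone P ∩ zone Q is a single connected region.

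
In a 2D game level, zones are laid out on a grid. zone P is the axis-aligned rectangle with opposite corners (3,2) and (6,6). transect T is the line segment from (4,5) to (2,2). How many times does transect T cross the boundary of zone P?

1

The segment meets the boundary at (3,3.5).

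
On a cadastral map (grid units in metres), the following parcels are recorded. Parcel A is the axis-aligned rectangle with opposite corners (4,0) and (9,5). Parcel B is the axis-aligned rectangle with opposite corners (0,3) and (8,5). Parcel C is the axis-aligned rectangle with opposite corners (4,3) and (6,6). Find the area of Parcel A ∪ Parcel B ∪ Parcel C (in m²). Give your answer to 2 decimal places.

35.00

By inclusion–exclusion:
Individual areas: |Parcel A| = 25, |Parcel B| = 16, |Parcel C| = 6.
|Parcel A∩Parcel B|: x∈[4,8], y∈[3,5] → 4·2 = 8.
|Parcel A∩Parcel C|: x∈[4,6], y∈[3,5] → 2·2 = 4.
|Parcel B∩Parcel C|: x∈[4,6], y∈[3,5] → 2·2 = 4.
|Parcel A∩Parcel B∩Parcel C| = 4.
|Parcel A ∪ Parcel B ∪ Parcel C| = 47 − 16 + 4 = 35.00.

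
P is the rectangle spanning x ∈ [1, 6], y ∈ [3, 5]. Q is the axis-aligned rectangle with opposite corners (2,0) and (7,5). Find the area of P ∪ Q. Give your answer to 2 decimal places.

27.00

By inclusion–exclusion:
Individual areas: |P| = 10, |Q| = 25.
|P∩Q|: x∈[2,6], y∈[3,5] → 4·2 = 8.
|P ∪ Q| = 35 − 8 = 27.00.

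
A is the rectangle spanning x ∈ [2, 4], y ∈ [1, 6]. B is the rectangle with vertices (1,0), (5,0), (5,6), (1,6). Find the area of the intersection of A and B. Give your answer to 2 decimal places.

10.00

|A∩B|: x∈[2,4], y∈[1,6] → 2·5 = 10.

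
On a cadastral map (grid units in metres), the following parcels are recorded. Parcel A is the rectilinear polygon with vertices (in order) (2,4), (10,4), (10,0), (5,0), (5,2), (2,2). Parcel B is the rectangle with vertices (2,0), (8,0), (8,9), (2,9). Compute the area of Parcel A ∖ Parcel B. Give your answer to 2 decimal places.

8.00

|Parcel A| = 26, |Parcel A∩Parcel B| = 18.
|Parcel A ∖ Parcel B| = |Parcel A| − |Parcel A∩Parcel B| = 26 − 18 = 8.00.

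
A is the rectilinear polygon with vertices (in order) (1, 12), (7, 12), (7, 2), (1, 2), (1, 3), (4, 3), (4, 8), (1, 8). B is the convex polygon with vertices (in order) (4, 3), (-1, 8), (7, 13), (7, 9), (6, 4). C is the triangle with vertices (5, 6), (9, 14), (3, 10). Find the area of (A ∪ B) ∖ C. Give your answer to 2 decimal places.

46.22

|A ∪ B| = 59.55.
|(A ∪ B) ∩ C| = 13.3333.
|(A ∪ B) ∖ C| = 59.55 − 13.3333 = 46.22.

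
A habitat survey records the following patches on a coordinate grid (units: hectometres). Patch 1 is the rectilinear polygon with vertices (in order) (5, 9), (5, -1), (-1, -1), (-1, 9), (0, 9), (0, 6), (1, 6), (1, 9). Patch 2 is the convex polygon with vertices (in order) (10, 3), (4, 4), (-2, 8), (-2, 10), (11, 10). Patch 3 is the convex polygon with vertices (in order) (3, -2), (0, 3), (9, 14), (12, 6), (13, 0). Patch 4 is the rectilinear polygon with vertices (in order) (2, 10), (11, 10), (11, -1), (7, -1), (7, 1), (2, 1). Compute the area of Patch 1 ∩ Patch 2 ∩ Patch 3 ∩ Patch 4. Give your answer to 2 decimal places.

The intersection is the polygon with vertices (2,5.333), (2,5.444), (4.909,9), (5,9), (5,3.833), (4,4).
By the shoelace formula its area is 8.58.

8.58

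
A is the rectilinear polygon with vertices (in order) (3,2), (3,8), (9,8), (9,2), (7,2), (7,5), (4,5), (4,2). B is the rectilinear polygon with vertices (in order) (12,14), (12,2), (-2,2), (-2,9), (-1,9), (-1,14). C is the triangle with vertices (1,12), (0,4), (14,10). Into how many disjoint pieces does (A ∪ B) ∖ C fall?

1

(A ∪ B) ∖ C is a single connected region.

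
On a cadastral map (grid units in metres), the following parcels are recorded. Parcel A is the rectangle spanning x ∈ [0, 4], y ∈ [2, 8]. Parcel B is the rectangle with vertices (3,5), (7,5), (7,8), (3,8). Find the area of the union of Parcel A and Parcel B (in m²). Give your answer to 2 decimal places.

By inclusion–exclusion:
Individual areas: |Parcel A| = 24, |Parcel B| = 12.
|Parcel A∩Parcel B|: x∈[3,4], y∈[5,8] → 1·3 = 3.
|Parcel A ∪ Parcel B| = 36 − 3 = 33.00.

33.00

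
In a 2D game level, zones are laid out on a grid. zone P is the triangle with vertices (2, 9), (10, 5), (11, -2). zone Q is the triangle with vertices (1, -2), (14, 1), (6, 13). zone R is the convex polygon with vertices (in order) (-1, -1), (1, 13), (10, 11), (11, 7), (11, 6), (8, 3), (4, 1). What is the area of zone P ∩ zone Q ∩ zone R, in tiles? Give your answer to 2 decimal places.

13.92

The intersection is the polygon with vertices (3.895,6.684), (4.286,7.857), (10,5), (8,3), (7.226,2.613).
By the shoelace formula its area is 13.92.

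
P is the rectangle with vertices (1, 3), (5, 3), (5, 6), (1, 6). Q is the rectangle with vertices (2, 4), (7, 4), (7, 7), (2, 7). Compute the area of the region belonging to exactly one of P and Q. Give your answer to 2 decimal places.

|P∩Q|: x∈[2,5], y∈[4,6] → 3·2 = 6.
|P △ Q| = |P| + |Q| − 2·|P∩Q| = 12 + 15 − 12 = 15.00.

15.00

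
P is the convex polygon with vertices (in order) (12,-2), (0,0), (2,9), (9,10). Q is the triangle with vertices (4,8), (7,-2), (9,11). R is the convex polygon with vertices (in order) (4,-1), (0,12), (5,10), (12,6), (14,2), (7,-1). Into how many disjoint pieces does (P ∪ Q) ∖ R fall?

(P ∪ Q) ∖ R splits into 3 disjoint pieces (area 7.4037, area 14.061, area 5.4341).

3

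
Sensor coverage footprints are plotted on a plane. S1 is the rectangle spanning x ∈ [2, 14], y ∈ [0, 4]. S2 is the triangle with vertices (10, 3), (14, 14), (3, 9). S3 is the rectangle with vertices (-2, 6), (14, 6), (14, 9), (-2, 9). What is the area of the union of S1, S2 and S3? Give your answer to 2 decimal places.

By inclusion–exclusion:
Individual areas: |S1| = 48, |S2| = 50.5, |S3| = 48.
|S1∩S2| = 0.7652.
|S1∩S3| = 0 (no overlap).
|S2∩S3| = 20.6591.
|S1∩S2∩S3| = 0.
|S1 ∪ S2 ∪ S3| = 146.5 − 21.4242 + 0 = 125.08.

125.08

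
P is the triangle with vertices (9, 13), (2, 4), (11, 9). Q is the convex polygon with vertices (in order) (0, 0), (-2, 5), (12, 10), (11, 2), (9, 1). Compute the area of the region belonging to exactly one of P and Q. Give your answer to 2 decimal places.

|P| = 23, |Q| = 86.5, |P∩Q| = 10.5579.
|P △ Q| = |P| + |Q| − 2·|P∩Q| = 23 + 86.5 − 21.1159 = 88.38.

88.38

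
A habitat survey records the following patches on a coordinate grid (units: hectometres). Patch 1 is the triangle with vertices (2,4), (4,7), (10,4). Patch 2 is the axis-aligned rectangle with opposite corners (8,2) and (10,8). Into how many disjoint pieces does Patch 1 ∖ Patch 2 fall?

1

Patch 1 ∖ Patch 2 is a single connected region.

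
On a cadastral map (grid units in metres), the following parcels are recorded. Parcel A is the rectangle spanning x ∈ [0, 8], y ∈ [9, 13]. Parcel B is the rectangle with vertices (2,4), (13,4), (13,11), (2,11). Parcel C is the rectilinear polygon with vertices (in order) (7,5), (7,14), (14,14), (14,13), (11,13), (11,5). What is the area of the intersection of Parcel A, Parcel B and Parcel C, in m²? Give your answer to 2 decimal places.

2.00

The intersection is the polygon with vertices (7,9), (7,11), (8,11), (8,9).
By the shoelace formula its area is 2.00.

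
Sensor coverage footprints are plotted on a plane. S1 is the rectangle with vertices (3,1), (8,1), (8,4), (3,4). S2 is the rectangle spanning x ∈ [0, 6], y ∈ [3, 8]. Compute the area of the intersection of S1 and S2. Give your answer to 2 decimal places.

3.00

|S1∩S2|: x∈[3,6], y∈[3,4] → 3·1 = 3.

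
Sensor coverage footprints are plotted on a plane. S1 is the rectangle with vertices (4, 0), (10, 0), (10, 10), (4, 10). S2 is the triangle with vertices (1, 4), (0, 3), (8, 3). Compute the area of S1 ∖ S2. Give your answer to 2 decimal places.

58.86

|S1| = 60, |S1∩S2| = 1.1429.
|S1 ∖ S2| = |S1| − |S1∩S2| = 60 − 1.1429 = 58.86.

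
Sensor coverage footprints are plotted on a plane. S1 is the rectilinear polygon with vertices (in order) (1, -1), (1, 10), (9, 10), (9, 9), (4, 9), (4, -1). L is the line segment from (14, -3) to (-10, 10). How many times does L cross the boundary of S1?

The segment meets the boundary at (1,4.042), (4,2.417).

2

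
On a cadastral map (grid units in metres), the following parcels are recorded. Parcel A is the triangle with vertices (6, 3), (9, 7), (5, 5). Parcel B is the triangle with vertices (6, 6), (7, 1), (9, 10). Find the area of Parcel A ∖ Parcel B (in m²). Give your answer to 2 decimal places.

2.23

|Parcel A| = 5, |Parcel A∩Parcel B| = 2.7661.
|Parcel A ∖ Parcel B| = |Parcel A| − |Parcel A∩Parcel B| = 5 − 2.7661 = 2.23.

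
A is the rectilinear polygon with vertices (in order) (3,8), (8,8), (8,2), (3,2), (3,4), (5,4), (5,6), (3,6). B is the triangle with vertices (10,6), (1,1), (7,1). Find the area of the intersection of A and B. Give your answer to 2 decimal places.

7.37

The intersection is the polygon with vertices (8,2.667), (7.6,2), (3,2), (3,2.111), (8,4.889).
By the shoelace formula its area is 7.37.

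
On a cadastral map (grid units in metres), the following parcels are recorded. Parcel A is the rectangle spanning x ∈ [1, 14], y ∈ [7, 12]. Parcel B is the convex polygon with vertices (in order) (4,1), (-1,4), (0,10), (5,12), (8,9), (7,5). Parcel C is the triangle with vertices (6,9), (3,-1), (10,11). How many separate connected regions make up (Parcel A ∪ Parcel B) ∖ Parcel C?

2

(Parcel A ∪ Parcel B) ∖ Parcel C splits into 2 disjoint pieces (area 85.8073, area 1.125).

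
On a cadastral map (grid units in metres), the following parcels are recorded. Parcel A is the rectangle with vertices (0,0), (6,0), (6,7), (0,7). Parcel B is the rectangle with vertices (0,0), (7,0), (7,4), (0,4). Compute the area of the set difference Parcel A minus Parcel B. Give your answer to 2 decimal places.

|Parcel A∩Parcel B|: x∈[0,6], y∈[0,4] → 6·4 = 24.
|Parcel A| = 42.
|Parcel A ∖ Parcel B| = |Parcel A| − |Parcel A∩Parcel B| = 42 − 24 = 18.00.

18.00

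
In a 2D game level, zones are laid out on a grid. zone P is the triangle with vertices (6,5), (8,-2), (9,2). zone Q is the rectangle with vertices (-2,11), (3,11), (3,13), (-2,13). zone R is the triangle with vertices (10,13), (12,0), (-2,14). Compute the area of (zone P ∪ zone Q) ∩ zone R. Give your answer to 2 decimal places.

The region (zone P ∪ zone Q) ∩ zone R is the polygon with vertices (3,13), (3,11), (1,11), (-1,13).
By the shoelace formula its area is 6.00.

6.00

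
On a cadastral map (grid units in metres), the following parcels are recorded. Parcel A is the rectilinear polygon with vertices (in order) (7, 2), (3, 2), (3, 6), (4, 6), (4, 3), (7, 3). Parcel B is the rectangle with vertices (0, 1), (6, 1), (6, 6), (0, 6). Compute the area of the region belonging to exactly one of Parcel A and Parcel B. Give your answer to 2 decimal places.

|Parcel A| = 7, |Parcel B| = 30, |Parcel A∩Parcel B| = 6.
|Parcel A △ Parcel B| = |Parcel A| + |Parcel B| − 2·|Parcel A∩Parcel B| = 7 + 30 − 12 = 25.00.

25.00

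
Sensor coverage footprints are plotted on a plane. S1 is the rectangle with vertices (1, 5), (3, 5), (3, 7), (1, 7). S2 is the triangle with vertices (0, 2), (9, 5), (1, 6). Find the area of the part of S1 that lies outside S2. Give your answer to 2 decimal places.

2.25

|S1| = 4, |S1∩S2| = 1.75.
|S1 ∖ S2| = |S1| − |S1∩S2| = 4 − 1.75 = 2.25.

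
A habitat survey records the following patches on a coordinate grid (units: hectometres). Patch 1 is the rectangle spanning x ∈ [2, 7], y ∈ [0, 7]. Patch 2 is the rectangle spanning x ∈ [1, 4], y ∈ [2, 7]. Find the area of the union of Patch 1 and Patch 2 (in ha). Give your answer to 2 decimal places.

40.00

By inclusion–exclusion:
Individual areas: |Patch 1| = 35, |Patch 2| = 15.
|Patch 1∩Patch 2|: x∈[2,4], y∈[2,7] → 2·5 = 10.
|Patch 1 ∪ Patch 2| = 50 − 10 = 40.00.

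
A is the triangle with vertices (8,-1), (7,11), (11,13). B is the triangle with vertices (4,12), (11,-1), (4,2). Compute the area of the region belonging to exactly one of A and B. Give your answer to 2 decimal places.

|A| = 25, |B| = 35, |A∩B| = 3.6756.
|A △ B| = |A| + |B| − 2·|A∩B| = 25 + 35 − 7.3512 = 52.65.

52.65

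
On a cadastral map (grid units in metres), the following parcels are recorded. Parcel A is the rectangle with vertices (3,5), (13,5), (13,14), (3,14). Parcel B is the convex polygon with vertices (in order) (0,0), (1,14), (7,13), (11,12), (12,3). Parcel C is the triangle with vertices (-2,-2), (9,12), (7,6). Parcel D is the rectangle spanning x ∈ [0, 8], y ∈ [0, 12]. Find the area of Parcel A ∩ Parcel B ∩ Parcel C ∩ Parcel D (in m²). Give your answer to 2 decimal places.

9.82

The intersection is the polygon with vertices (8,10.727), (8,9), (7,6), (5.875,5), (3.5,5).
By the shoelace formula its area is 9.82.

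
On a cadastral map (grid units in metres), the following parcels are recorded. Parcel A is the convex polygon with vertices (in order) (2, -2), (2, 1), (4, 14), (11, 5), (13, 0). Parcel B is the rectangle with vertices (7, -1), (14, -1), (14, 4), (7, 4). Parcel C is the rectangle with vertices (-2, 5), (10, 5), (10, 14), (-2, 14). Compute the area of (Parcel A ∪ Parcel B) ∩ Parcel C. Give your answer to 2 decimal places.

The region (Parcel A ∪ Parcel B) ∩ Parcel C is the polygon with vertices (4,14), (10,6.286), (10,5), (2.615,5).
By the shoelace formula its area is 37.09.

37.09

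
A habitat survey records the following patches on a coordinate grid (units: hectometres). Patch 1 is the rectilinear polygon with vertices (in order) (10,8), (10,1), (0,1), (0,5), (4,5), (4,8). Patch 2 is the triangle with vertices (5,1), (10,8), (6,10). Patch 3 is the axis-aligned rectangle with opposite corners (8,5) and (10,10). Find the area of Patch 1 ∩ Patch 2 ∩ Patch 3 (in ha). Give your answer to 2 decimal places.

2.80

The intersection is the polygon with vertices (8,5.2), (8,8), (10,8).
By the shoelace formula its area is 2.80.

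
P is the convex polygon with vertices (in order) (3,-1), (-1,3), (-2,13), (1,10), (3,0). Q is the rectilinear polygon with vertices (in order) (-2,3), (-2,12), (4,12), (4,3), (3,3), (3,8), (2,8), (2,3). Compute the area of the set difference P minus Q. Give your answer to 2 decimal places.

7.95

|P| = 32.5, |P∩Q| = 24.55.
|P ∖ Q| = |P| − |P∩Q| = 32.5 − 24.55 = 7.95.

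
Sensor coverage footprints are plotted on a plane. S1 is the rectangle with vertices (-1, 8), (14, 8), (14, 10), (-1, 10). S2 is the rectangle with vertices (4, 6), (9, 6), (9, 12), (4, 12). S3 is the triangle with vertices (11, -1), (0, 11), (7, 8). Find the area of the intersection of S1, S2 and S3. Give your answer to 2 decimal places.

The intersection is the polygon with vertices (4,8), (4,9.286), (7,8).
By the shoelace formula its area is 1.93.

1.93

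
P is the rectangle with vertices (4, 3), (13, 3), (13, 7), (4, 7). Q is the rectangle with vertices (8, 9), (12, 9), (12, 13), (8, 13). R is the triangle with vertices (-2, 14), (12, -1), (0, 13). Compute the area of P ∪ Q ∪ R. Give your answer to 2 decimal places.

By inclusion–exclusion:
Individual areas: |P| = 36, |Q| = 16, |R| = 8.
|P∩Q| = 0 (no overlap).
|P∩R| = 1.8286.
|Q∩R| = 0.
|P∩Q∩R| = 0.
|P ∪ Q ∪ R| = 60 − 1.8286 + 0 = 58.17.

58.17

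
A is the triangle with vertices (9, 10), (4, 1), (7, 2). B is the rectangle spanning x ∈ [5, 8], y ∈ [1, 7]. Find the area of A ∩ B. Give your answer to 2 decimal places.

8.77

The intersection is the polygon with vertices (7.333,7), (8,7), (8,6), (7,2), (5,1.333), (5,2.8).
By the shoelace formula its area is 8.77.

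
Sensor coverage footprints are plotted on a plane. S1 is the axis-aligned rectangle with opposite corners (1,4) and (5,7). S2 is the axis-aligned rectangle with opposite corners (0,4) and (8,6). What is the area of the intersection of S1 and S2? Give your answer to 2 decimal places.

8.00

|S1∩S2|: x∈[1,5], y∈[4,6] → 4·2 = 8.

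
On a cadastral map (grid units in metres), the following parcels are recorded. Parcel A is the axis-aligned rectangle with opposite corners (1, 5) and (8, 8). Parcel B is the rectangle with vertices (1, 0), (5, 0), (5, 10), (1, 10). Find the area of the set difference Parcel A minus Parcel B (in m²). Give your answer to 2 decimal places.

|Parcel A∩Parcel B|: x∈[1,5], y∈[5,8] → 4·3 = 12.
|Parcel A| = 21.
|Parcel A ∖ Parcel B| = |Parcel A| − |Parcel A∩Parcel B| = 21 − 12 = 9.00.

9.00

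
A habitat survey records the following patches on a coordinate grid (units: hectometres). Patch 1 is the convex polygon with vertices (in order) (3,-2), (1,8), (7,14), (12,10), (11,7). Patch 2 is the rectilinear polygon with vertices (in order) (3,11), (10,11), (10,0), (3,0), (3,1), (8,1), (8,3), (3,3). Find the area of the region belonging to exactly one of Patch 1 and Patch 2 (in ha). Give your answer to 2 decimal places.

50.40

|Patch 1| = 91.5, |Patch 2| = 67, |Patch 1∩Patch 2| = 54.0486.
|Patch 1 △ Patch 2| = |Patch 1| + |Patch 2| − 2·|Patch 1∩Patch 2| = 91.5 + 67 − 108.0972 = 50.40.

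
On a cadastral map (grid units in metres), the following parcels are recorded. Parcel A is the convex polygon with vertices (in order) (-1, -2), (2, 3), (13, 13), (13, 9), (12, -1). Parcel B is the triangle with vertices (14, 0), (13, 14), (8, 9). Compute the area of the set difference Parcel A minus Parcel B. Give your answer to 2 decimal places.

|Parcel A| = 105, |Parcel A∩Parcel B| = 25.0025.
|Parcel A ∖ Parcel B| = |Parcel A| − |Parcel A∩Parcel B| = 105 − 25.0025 = 80.00.

80.00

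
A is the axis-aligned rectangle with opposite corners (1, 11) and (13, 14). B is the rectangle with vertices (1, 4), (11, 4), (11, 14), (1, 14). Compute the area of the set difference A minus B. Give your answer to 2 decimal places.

6.00

|A∩B|: x∈[1,11], y∈[11,14] → 10·3 = 30.
|A| = 36.
|A ∖ B| = |A| − |A∩B| = 36 − 30 = 6.00.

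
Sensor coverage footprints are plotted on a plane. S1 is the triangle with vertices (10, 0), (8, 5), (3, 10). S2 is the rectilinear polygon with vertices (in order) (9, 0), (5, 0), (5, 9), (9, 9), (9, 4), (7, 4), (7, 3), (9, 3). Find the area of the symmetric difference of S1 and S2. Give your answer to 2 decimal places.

31.39

|S1| = 7.5, |S2| = 34, |S1∩S2| = 5.0571.
|S1 △ S2| = |S1| + |S2| − 2·|S1∩S2| = 7.5 + 34 − 10.1143 = 31.39.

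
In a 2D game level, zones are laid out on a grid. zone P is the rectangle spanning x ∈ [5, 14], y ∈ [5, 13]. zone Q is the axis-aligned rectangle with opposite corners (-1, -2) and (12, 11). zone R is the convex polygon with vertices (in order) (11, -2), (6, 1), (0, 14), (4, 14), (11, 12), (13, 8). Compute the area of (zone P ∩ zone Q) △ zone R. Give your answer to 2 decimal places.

77.00

|zone P ∩ zone Q| = 42.
|(zone P ∩ zone Q) ∩ zone R| = 41.75.
|(zone P ∩ zone Q) △ zone R| = 42 + 118.5 − 83.5 = 77.00.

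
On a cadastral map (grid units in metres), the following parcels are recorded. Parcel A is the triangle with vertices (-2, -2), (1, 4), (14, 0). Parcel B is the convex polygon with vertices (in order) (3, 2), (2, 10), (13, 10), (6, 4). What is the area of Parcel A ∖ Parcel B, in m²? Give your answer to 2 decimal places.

|Parcel A| = 45, |Parcel A∩Parcel B| = 1.1084.
|Parcel A ∖ Parcel B| = |Parcel A| − |Parcel A∩Parcel B| = 45 − 1.1084 = 43.89.

43.89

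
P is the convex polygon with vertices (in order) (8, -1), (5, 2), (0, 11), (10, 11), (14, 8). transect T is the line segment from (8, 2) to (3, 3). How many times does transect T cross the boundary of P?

The segment meets the boundary at (4.625,2.675).

1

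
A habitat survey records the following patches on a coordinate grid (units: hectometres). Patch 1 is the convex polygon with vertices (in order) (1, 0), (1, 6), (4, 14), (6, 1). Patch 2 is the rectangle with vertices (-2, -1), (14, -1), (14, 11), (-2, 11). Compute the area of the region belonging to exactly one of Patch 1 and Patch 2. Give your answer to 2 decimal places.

|Patch 1| = 42.5, |Patch 2| = 192, |Patch 1∩Patch 2| = 40.1202.
|Patch 1 △ Patch 2| = |Patch 1| + |Patch 2| − 2·|Patch 1∩Patch 2| = 42.5 + 192 − 80.2404 = 154.26.

154.26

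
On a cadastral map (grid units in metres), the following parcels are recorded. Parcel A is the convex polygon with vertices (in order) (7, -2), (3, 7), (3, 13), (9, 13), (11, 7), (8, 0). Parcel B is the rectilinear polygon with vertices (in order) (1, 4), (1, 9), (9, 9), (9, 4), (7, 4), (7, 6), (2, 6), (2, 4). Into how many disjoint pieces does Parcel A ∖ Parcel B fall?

1

Parcel A ∖ Parcel B is a single connected region.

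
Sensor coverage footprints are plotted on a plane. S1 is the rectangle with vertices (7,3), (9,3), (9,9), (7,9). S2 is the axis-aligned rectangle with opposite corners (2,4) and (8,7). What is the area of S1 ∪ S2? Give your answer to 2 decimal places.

By inclusion–exclusion:
Individual areas: |S1| = 12, |S2| = 18.
|S1∩S2|: x∈[7,8], y∈[4,7] → 1·3 = 3.
|S1 ∪ S2| = 30 − 3 = 27.00.

27.00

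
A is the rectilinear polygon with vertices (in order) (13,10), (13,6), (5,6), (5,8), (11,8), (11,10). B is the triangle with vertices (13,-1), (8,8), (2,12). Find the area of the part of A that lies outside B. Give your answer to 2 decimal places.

15.35

|A| = 20, |A∩B| = 4.6496.
|A ∖ B| = |A| − |A∩B| = 20 − 4.6496 = 15.35.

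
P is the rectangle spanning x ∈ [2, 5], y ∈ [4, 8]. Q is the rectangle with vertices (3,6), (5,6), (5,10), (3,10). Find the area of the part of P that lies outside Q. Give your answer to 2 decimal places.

8.00

|P∩Q|: x∈[3,5], y∈[6,8] → 2·2 = 4.
|P| = 12.
|P ∖ Q| = |P| − |P∩Q| = 12 − 4 = 8.00.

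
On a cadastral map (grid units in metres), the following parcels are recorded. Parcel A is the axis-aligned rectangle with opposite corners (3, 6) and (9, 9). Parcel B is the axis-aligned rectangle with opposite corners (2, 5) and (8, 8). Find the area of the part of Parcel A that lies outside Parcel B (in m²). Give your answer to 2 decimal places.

|Parcel A∩Parcel B|: x∈[3,8], y∈[6,8] → 5·2 = 10.
|Parcel A| = 18.
|Parcel A ∖ Parcel B| = |Parcel A| − |Parcel A∩Parcel B| = 18 − 10 = 8.00.

8.00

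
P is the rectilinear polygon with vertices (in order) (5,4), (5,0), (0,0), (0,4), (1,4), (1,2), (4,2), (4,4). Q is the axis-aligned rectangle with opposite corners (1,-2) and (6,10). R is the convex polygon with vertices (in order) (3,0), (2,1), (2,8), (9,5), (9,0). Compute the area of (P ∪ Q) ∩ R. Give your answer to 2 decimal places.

The region (P ∪ Q) ∩ R is the polygon with vertices (6,0), (3,0), (2,1), (2,8), (6,6.286).
By the shoelace formula its area is 28.07.

28.07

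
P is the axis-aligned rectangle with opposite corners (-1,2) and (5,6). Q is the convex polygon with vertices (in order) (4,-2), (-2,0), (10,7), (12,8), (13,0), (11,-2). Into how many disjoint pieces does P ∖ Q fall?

1

P ∖ Q is a single connected region.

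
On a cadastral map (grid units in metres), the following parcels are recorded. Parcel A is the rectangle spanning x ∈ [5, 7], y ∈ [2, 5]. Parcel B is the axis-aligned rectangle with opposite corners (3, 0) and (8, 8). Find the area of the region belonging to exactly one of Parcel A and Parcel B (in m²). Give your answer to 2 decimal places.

|Parcel A∩Parcel B|: x∈[5,7], y∈[2,5] → 2·3 = 6.
|Parcel A △ Parcel B| = |Parcel A| + |Parcel B| − 2·|Parcel A∩Parcel B| = 6 + 40 − 12 = 34.00.

34.00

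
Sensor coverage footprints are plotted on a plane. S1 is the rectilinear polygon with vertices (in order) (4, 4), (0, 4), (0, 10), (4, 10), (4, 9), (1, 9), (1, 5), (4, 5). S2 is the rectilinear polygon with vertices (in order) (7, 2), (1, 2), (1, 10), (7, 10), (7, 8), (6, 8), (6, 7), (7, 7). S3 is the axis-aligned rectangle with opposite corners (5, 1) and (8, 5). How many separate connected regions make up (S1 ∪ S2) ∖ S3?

1

(S1 ∪ S2) ∖ S3 is a single connected region.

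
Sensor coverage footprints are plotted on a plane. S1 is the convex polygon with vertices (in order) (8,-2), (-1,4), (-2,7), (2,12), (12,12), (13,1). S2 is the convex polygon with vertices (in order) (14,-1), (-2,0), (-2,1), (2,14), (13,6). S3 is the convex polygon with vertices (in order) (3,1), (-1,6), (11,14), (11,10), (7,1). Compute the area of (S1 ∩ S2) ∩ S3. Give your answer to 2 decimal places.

65.29

The region (S1 ∩ S2) ∩ S3 is the polygon with vertices (-0.323,6.452), (6.304,10.87), (10.145,8.076), (7,1), (3.5,1), (2.429,1.714), (-0.611,5.514).
By the shoelace formula its area is 65.29.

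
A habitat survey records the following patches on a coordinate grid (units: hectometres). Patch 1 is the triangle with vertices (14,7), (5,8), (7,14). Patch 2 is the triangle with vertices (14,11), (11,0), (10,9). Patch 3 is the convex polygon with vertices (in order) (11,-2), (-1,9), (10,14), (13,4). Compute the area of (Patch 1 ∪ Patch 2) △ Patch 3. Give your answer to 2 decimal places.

|Patch 1 ∪ Patch 2| = 41.7617.
|(Patch 1 ∪ Patch 2) ∩ Patch 3| = 34.0523.
|(Patch 1 ∪ Patch 2) △ Patch 3| = 41.7617 + 109.5 − 68.1046 = 83.16.

83.16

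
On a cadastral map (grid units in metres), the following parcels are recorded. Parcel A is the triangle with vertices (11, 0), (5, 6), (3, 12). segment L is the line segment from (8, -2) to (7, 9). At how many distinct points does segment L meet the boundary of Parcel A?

The segment meets the boundary at (7.316,5.526), (7.5,3.5).

2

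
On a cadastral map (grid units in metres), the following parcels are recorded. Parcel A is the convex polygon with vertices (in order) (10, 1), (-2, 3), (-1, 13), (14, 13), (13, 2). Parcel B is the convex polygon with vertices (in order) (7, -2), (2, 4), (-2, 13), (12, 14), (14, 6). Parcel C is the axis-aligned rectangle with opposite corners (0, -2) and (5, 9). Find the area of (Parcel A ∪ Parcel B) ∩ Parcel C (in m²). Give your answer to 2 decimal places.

34.74

The region (Parcel A ∪ Parcel B) ∩ Parcel C is the polygon with vertices (3.613,2.064), (0,2.667), (0,9), (5,9), (5,0.4).
By the shoelace formula its area is 34.74.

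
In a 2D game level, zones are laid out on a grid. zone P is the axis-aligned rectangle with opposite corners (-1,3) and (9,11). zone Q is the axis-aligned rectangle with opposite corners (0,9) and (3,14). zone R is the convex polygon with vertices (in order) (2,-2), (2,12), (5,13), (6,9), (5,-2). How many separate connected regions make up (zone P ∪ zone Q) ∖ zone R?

(zone P ∪ zone Q) ∖ zone R splits into 2 disjoint pieces (area 26.1364, area 31.8333).

2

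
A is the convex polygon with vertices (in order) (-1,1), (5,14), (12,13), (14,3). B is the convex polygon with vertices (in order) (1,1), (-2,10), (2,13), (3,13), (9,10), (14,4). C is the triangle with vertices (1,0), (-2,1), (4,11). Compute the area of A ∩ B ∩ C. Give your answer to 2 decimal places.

10.13

The intersection is the polygon with vertices (0.915,1.255), (0.161,3.516), (2.333,8.222), (4,11), (1.359,1.315).
By the shoelace formula its area is 10.13.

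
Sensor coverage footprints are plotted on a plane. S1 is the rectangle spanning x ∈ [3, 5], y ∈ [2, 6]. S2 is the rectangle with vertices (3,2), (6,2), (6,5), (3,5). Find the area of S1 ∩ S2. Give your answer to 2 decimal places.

|S1∩S2|: x∈[3,5], y∈[2,5] → 2·3 = 6.

6.00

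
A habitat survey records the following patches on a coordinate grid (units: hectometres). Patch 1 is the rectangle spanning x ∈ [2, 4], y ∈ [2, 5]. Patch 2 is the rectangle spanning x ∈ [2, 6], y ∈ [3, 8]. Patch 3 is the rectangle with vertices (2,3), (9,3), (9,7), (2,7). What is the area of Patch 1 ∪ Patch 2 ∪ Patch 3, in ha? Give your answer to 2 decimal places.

34.00

By inclusion–exclusion:
Individual areas: |Patch 1| = 6, |Patch 2| = 20, |Patch 3| = 28.
|Patch 1∩Patch 2|: x∈[2,4], y∈[3,5] → 2·2 = 4.
|Patch 1∩Patch 3|: x∈[2,4], y∈[3,5] → 2·2 = 4.
|Patch 2∩Patch 3|: x∈[2,6], y∈[3,7] → 4·4 = 16.
|Patch 1∩Patch 2∩Patch 3| = 4.
|Patch 1 ∪ Patch 2 ∪ Patch 3| = 54 − 24 + 4 = 34.00.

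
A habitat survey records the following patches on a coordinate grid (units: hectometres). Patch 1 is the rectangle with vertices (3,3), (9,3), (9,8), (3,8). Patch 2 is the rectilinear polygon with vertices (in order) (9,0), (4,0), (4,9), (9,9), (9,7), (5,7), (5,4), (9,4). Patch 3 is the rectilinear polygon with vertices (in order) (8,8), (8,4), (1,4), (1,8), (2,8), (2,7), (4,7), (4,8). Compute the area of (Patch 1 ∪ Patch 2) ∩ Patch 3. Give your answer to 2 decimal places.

19.00

The region (Patch 1 ∪ Patch 2) ∩ Patch 3 is the polygon with vertices (3,7), (4,7), (4,8), (8,8), (8,4), (3,4).
By the shoelace formula its area is 19.00.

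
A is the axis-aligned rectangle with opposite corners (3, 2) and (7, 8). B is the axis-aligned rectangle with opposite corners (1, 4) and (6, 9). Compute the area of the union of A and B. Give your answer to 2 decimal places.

37.00

By inclusion–exclusion:
Individual areas: |A| = 24, |B| = 25.
|A∩B|: x∈[3,6], y∈[4,8] → 3·4 = 12.
|A ∪ B| = 49 − 12 = 37.00.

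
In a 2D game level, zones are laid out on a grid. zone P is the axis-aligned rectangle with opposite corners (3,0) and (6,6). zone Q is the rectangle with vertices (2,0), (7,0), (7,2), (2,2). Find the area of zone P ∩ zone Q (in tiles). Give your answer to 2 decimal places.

6.00

|zone P∩zone Q|: x∈[3,6], y∈[0,2] → 3·2 = 6.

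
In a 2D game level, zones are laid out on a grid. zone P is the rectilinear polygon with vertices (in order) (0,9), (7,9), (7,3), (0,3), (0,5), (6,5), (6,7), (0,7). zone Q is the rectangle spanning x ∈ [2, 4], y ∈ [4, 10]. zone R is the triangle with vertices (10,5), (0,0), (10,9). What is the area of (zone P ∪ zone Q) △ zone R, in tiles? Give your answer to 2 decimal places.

|zone P ∪ zone Q| = 36.
|(zone P ∪ zone Q) ∩ zone R| = 5.7111.
|(zone P ∪ zone Q) △ zone R| = 36 + 20 − 11.4222 = 44.58.

44.58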